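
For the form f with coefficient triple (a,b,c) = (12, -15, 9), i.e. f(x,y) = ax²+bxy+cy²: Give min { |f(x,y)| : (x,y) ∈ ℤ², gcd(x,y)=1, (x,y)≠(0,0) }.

translate: b→9 (≡-15 mod 24), so (12,-15,9)→(12,9,6)
flip: (12,9,6)→(6,-9,12)
translate: b→3 (≡-9 mod 12), so (6,-9,12)→(6,3,9)
reduced (well bottom): (6,3,9) with a≤c, −a<b≤a
well minimum = a = 6

6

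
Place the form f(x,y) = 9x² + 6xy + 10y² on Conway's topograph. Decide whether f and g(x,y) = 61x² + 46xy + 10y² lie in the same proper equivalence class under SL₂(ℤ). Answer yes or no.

D₁ = -324, D₂ = -324
f: reduced (well bottom): (9,6,10) with a≤c, −a<b≤a
g: flip: (61,46,10)→(10,-46,61)
g: translate: b→-6 (≡-46 mod 20), so (10,-46,61)→(10,-6,9)
g: flip: (10,-6,9)→(9,6,10)
g: reduced (well bottom): (9,6,10) with a≤c, −a<b≤a
reduced forms (9, 6, 10) vs (9, 6, 10) ⇒ equivalent

yes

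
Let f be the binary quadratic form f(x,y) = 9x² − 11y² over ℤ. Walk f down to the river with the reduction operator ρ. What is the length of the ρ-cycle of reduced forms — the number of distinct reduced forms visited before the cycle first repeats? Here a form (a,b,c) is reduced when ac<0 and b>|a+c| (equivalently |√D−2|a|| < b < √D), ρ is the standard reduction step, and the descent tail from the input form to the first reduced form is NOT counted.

D = 396, ⌊√D⌋ = 19
descent: ρ → (-11,0,9)
descent: ρ → (9,18,-2)  [lands on river]
river: ρ → (-2,18,9)
ρ-cycle length = 2 (tail of 2 descent steps not counted)

2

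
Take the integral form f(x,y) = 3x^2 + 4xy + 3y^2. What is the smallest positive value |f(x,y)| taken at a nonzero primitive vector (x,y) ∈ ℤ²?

translate: b→-2 (≡4 mod 6), so (3,4,3)→(3,-2,2)
flip: (3,-2,2)→(2,2,3)
reduced (well bottom): (2,2,3) with a≤c, −a<b≤a
well minimum = a = 2

2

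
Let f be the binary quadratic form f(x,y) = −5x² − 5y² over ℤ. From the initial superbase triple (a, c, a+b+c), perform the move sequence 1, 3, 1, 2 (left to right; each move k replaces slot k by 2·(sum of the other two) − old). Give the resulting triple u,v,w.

start (-5,-5,-10) = (f(1,0),f(0,1),f(1,1))
replace slot 1: 2·((-5)+(-10)) − (-5) = -25 → (-25,-5,-10)
replace slot 3: 2·((-25)+(-5)) − (-10) = -50 → (-25,-5,-50)
replace slot 1: 2·((-5)+(-50)) − (-25) = -85 → (-85,-5,-50)
replace slot 2: 2·((-85)+(-50)) − (-5) = -265 → (-85,-265,-50)

-85,-265,-50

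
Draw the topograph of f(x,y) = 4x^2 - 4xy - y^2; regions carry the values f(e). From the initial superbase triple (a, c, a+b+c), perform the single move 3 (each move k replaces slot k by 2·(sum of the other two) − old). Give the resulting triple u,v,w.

start (4,-1,-1) = (f(1,0),f(0,1),f(1,1))
replace slot 3: 2·(4+(-1)) − (-1) = 7 → (4,-1,7)

4,-1,7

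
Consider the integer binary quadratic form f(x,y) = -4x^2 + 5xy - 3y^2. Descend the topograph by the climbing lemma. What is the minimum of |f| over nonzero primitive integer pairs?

translate: b→3 (≡-5 mod 8), so (4,-5,3)→(4,3,2)
flip: (4,3,2)→(2,-3,4)
translate: b→1 (≡-3 mod 4), so (2,-3,4)→(2,1,3)
reduced (well bottom): (2,1,3) with a≤c, −a<b≤a
well minimum |f| = |-2| = 2 (negative-definite)

2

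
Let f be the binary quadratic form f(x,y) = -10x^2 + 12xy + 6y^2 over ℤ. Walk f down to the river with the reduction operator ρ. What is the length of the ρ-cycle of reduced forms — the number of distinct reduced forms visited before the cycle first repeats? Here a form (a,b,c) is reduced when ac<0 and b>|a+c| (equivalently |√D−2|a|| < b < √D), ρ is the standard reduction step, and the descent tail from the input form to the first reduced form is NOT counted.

D = 384, ⌊√D⌋ = 19
river: ρ → (6,12,-10)
river: ρ → (-10,8,8)
river: ρ → (8,8,-10)
river: ρ → (-10,12,6)
ρ-cycle length = 4 (tail of 0 descent steps not counted)

4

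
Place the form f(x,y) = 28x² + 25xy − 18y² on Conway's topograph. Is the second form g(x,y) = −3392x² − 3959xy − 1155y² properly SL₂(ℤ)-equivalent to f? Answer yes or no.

D₁ = 2641, D₂ = 2641
river cycle of f (length 82): (-18, 47, 6), (6, 49, -10), (-10, 51, 1), (1, 51, -10), (-10, 49, 6), (6, 47, -18), (-18, 25, 28), (28, 31, -15), (-15, 29, 30), (30, 31, -14), … (72 more)
river cycle of g (length 82): (-15, 31, 28), (28, 25, -18), (-18, 47, 6), (6, 49, -10), (-10, 51, 1), (1, 51, -10), (-10, 49, 6), (6, 47, -18), (-18, 25, 28), (28, 31, -15), … (72 more)
cycles coincide ⇒ equivalent

yes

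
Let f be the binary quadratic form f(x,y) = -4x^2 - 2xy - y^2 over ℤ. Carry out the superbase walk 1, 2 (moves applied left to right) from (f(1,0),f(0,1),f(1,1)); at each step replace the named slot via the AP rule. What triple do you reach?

start (-4,-1,-7) = (f(1,0),f(0,1),f(1,1))
replace slot 1: 2·((-1)+(-7)) − (-4) = -12 → (-12,-1,-7)
replace slot 2: 2·((-12)+(-7)) − (-1) = -37 → (-12,-37,-7)

-12,-37,-7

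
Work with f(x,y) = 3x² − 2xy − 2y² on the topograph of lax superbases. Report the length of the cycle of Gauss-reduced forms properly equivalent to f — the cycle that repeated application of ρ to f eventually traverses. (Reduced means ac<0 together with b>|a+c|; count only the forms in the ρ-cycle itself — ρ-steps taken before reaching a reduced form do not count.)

D = 28, ⌊√D⌋ = 5
descent: ρ → (-2,2,3)  [lands on river]
river: ρ → (3,4,-1)
river: ρ → (-1,4,3)
river: ρ → (3,2,-2)
ρ-cycle length = 4 (tail of 1 descent step not counted)

4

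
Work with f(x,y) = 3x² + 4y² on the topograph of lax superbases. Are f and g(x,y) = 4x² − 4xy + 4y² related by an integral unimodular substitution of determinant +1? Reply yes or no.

D₁ = -48, D₂ = -48
f: reduced (well bottom): (3,0,4) with a≤c, −a<b≤a
g: translate: b→4 (≡-4 mod 8), so (4,-4,4)→(4,4,4)
g: reduced (well bottom): (4,4,4) with a≤c, −a<b≤a
reduced forms (3, 0, 4) vs (4, 4, 4) ⇒ inequivalent

no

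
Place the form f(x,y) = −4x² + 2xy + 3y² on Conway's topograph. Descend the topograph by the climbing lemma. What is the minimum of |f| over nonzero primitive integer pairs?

river: ρ → (3,4,-3)
river: ρ → (-3,2,4)
river: ρ → (4,6,-1)
river: ρ → (-1,6,4)
river: ρ → (4,2,-3)
river: ρ → (-3,4,3)
river: ρ → (3,2,-4)
river: ρ → (-4,6,1)
river: ρ → (1,6,-4)
river: ρ → (-4,2,3)
closes: descent 0, river 10
min |a| on river = 1

1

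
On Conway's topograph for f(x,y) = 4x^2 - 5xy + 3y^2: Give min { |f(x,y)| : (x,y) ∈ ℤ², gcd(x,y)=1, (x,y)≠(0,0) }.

translate: b→3 (≡-5 mod 8), so (4,-5,3)→(4,3,2)
flip: (4,3,2)→(2,-3,4)
translate: b→1 (≡-3 mod 4), so (2,-3,4)→(2,1,3)
reduced (well bottom): (2,1,3) with a≤c, −a<b≤a
well minimum = a = 2

2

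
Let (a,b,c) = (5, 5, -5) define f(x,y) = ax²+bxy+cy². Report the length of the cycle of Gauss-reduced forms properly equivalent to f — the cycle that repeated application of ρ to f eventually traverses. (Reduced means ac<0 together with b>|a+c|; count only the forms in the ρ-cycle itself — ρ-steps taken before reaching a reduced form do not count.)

D = 125, ⌊√D⌋ = 11
river: ρ → (-5,5,5)
river: ρ → (5,5,-5)
ρ-cycle length = 2 (tail of 0 descent steps not counted)

2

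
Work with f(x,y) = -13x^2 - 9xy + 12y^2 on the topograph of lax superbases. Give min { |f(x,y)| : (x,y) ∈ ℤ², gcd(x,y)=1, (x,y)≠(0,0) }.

descent: ρ → (12,9,-13)  [lands on river]
river: ρ → (-13,17,8)
river: ρ → (8,15,-15)
river: ρ → (-15,15,8)
river: ρ → (8,17,-13)
river: ρ → (-13,9,12)
river: ρ → (12,15,-10)
river: ρ → (-10,25,2)
river: ρ → (2,23,-22)
river: ρ → (-22,21,3)
river: ρ → (3,21,-22)
river: ρ → (-22,23,2)
river: ρ → (2,25,-10)
river: ρ → (-10,15,12)
closes: descent 1, river 14
min |a| on river = 2

2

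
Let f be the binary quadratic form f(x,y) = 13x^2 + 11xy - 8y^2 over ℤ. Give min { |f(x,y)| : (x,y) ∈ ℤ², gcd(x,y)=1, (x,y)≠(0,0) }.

river: ρ → (-8,21,3)
river: ρ → (3,21,-8)
river: ρ → (-8,11,13)
river: ρ → (13,15,-6)
river: ρ → (-6,21,4)
river: ρ → (4,19,-11)
river: ρ → (-11,3,12)
river: ρ → (12,21,-2)
river: ρ → (-2,23,1)
river: ρ → (1,23,-2)
river: ρ → (-2,21,12)
river: ρ → (12,3,-11)
river: ρ → (-11,19,4)
river: ρ → (4,21,-6)
river: ρ → (-6,15,13)
river: ρ → (13,11,-8)
closes: descent 0, river 16
min |a| on river = 1

1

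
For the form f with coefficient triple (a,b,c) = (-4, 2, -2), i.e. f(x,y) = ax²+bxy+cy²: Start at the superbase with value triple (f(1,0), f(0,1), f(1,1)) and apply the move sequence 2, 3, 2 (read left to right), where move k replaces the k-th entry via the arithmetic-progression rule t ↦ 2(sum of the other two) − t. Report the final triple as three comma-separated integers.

start (-4,-2,-4) = (f(1,0),f(0,1),f(1,1))
replace slot 2: 2·((-4)+(-4)) − (-2) = -14 → (-4,-14,-4)
replace slot 3: 2·((-4)+(-14)) − (-4) = -32 → (-4,-14,-32)
replace slot 2: 2·((-4)+(-32)) − (-14) = -58 → (-4,-58,-32)

-4,-58,-32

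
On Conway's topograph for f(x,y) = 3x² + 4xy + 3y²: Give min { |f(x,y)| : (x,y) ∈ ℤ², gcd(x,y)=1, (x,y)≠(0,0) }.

translate: b→-2 (≡4 mod 6), so (3,4,3)→(3,-2,2)
flip: (3,-2,2)→(2,2,3)
reduced (well bottom): (2,2,3) with a≤c, −a<b≤a
well minimum = a = 2

2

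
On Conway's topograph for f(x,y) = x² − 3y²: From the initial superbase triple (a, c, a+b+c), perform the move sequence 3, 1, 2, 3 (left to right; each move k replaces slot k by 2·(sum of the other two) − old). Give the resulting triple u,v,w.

start (1,-3,-2) = (f(1,0),f(0,1),f(1,1))
replace slot 3: 2·(1+(-3)) − (-2) = -2 → (1,-3,-2)
replace slot 1: 2·((-3)+(-2)) − 1 = -11 → (-11,-3,-2)
replace slot 2: 2·((-11)+(-2)) − (-3) = -23 → (-11,-23,-2)
replace slot 3: 2·((-11)+(-23)) − (-2) = -66 → (-11,-23,-66)

-11,-23,-66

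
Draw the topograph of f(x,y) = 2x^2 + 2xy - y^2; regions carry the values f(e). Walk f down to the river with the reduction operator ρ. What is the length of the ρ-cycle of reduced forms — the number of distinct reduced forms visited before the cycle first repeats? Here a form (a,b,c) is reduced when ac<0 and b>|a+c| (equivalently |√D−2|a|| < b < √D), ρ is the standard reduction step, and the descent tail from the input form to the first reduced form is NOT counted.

D = 12, ⌊√D⌋ = 3
river: ρ → (-1,2,2)
river: ρ → (2,2,-1)
ρ-cycle length = 2 (tail of 0 descent steps not counted)

2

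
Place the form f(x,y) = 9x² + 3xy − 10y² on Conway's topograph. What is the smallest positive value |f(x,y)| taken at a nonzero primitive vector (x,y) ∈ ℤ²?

river: ρ → (-10,17,2)
river: ρ → (2,19,-1)
river: ρ → (-1,19,2)
river: ρ → (2,17,-10)
river: ρ → (-10,3,9)
river: ρ → (9,15,-4)
river: ρ → (-4,17,5)
river: ρ → (5,13,-10)
river: ρ → (-10,7,8)
river: ρ → (8,9,-9)
river: ρ → (-9,9,8)
river: ρ → (8,7,-10)
river: ρ → (-10,13,5)
river: ρ → (5,17,-4)
river: ρ → (-4,15,9)
river: ρ → (9,3,-10)
closes: descent 0, river 16
min |a| on river = 1

1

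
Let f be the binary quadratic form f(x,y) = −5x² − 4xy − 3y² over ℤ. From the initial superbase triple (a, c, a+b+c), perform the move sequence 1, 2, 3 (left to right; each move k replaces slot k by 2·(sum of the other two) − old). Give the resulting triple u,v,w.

start (-5,-3,-12) = (f(1,0),f(0,1),f(1,1))
replace slot 1: 2·((-3)+(-12)) − (-5) = -25 → (-25,-3,-12)
replace slot 2: 2·((-25)+(-12)) − (-3) = -71 → (-25,-71,-12)
replace slot 3: 2·((-25)+(-71)) − (-12) = -180 → (-25,-71,-180)

-25,-71,-180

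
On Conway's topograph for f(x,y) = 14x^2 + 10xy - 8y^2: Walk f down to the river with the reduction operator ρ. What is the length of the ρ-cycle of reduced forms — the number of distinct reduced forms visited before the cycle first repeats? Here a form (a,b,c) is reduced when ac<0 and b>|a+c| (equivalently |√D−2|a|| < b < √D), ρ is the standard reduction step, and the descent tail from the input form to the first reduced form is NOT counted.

D = 548, ⌊√D⌋ = 23
river: ρ → (-8,22,2)
river: ρ → (2,22,-8)
river: ρ → (-8,10,14)
river: ρ → (14,18,-4)
river: ρ → (-4,22,4)
river: ρ → (4,18,-14)
river: ρ → (-14,10,8)
river: ρ → (8,22,-2)
river: ρ → (-2,22,8)
river: ρ → (8,10,-14)
river: ρ → (-14,18,4)
river: ρ → (4,22,-4)
river: ρ → (-4,18,14)
river: ρ → (14,10,-8)
ρ-cycle length = 14 (tail of 0 descent steps not counted)

14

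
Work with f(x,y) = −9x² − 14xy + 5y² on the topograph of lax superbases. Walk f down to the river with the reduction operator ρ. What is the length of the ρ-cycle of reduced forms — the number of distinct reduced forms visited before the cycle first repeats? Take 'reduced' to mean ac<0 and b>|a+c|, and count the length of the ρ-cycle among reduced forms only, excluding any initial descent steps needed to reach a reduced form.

D = 376, ⌊√D⌋ = 19
descent: ρ → (5,14,-9)  [lands on river]
river: ρ → (-9,4,10)
river: ρ → (10,16,-3)
river: ρ → (-3,14,15)
river: ρ → (15,16,-2)
river: ρ → (-2,16,15)
river: ρ → (15,14,-3)
river: ρ → (-3,16,10)
river: ρ → (10,4,-9)
river: ρ → (-9,14,5)
river: ρ → (5,16,-6)
river: ρ → (-6,8,13)
river: ρ → (13,18,-1)
river: ρ → (-1,18,13)
river: ρ → (13,8,-6)
river: ρ → (-6,16,5)
ρ-cycle length = 16 (tail of 1 descent step not counted)

16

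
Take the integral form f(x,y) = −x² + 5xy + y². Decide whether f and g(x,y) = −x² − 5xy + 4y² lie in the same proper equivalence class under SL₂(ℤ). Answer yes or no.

D₁ = 29, D₂ = 41
discriminants differ ⇒ not SL₂(ℤ)-equivalent

no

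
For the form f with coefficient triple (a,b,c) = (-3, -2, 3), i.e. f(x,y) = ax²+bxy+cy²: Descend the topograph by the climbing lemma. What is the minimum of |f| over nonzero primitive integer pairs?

descent: ρ → (3,2,-3)  [lands on river]
river: ρ → (-3,4,2)
river: ρ → (2,4,-3)
river: ρ → (-3,2,3)
river: ρ → (3,4,-2)
river: ρ → (-2,4,3)
closes: descent 1, river 6
min |a| on river = 2

2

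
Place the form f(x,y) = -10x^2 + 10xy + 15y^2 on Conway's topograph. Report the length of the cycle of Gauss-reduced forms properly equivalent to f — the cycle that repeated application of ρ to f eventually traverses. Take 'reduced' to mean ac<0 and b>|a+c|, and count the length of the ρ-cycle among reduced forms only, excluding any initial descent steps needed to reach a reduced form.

D = 700, ⌊√D⌋ = 26
river: ρ → (15,20,-5)
river: ρ → (-5,20,15)
river: ρ → (15,10,-10)
river: ρ → (-10,10,15)
ρ-cycle length = 4 (tail of 0 descent steps not counted)

4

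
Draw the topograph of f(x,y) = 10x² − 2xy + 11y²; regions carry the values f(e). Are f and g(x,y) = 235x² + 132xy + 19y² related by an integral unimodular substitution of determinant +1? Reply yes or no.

D₁ = -436, D₂ = -436
f: reduced (well bottom): (10,-2,11) with a≤c, −a<b≤a
g: flip: (235,132,19)→(19,-132,235)
g: translate: b→-18 (≡-132 mod 38), so (19,-132,235)→(19,-18,10)
g: flip: (19,-18,10)→(10,18,19)
g: translate: b→-2 (≡18 mod 20), so (10,18,19)→(10,-2,11)
g: reduced (well bottom): (10,-2,11) with a≤c, −a<b≤a
reduced forms (10, -2, 11) vs (10, -2, 11) ⇒ equivalent

yes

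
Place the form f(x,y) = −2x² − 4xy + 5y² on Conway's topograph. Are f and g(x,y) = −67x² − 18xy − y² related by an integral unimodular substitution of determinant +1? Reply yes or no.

D₁ = 56, D₂ = 56
river cycle of f (length 4): (5, 4, -2), (-2, 4, 5), (5, 6, -1), (-1, 6, 5)
river cycle of g (length 4): (-1, 6, 5), (5, 4, -2), (-2, 4, 5), (5, 6, -1)
cycles coincide ⇒ equivalent

yes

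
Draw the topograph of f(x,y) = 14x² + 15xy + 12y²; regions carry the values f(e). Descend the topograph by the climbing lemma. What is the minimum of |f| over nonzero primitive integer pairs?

translate: b→-13 (≡15 mod 28), so (14,15,12)→(14,-13,11)
flip: (14,-13,11)→(11,13,14)
translate: b→-9 (≡13 mod 22), so (11,13,14)→(11,-9,12)
reduced (well bottom): (11,-9,12) with a≤c, −a<b≤a
well minimum = a = 11

11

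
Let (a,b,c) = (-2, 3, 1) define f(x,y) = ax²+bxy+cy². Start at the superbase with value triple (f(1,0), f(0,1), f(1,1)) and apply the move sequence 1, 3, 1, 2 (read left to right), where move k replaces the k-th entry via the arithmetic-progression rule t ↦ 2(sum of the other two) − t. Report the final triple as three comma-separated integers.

start (-2,1,2) = (f(1,0),f(0,1),f(1,1))
replace slot 1: 2·(1+2) − (-2) = 8 → (8,1,2)
replace slot 3: 2·(8+1) − 2 = 16 → (8,1,16)
replace slot 1: 2·(1+16) − 8 = 26 → (26,1,16)
replace slot 2: 2·(26+16) − 1 = 83 → (26,83,16)

26,83,16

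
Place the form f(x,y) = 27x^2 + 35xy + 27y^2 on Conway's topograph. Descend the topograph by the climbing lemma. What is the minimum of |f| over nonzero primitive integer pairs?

translate: b→-19 (≡35 mod 54), so (27,35,27)→(27,-19,19)
flip: (27,-19,19)→(19,19,27)
reduced (well bottom): (19,19,27) with a≤c, −a<b≤a
well minimum = a = 19

19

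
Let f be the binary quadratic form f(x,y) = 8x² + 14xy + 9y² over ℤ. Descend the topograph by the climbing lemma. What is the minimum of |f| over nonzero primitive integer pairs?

translate: b→-2 (≡14 mod 16), so (8,14,9)→(8,-2,3)
flip: (8,-2,3)→(3,2,8)
reduced (well bottom): (3,2,8) with a≤c, −a<b≤a
well minimum = a = 3

3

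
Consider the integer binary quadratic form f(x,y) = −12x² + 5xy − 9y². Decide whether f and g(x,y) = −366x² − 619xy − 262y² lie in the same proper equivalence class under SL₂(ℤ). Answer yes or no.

D₁ = -407, D₂ = -407
f is negative-definite; reduce −f:
−f: flip: (12,-5,9)→(9,5,12)
−f: reduced (well bottom): (9,5,12) with a≤c, −a<b≤a
flip sign back: reduced form of f is (-9,-5,-12)
g is negative-definite; reduce −g:
−g: translate: b→-113 (≡619 mod 732), so (366,619,262)→(366,-113,9)
−g: flip: (366,-113,9)→(9,113,366)
−g: translate: b→5 (≡113 mod 18), so (9,113,366)→(9,5,12)
−g: reduced (well bottom): (9,5,12) with a≤c, −a<b≤a
flip sign back: reduced form of g is (-9,-5,-12)
reduced forms (-9, -5, -12) vs (-9, -5, -12) ⇒ equivalent

yes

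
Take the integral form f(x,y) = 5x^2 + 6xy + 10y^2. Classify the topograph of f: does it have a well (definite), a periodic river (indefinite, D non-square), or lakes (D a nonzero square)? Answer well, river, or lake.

D = b²−4ac = 6² − 4·5·10 = -164
D < 0 ⇒ definite ⇒ every region one sign ⇒ single well

well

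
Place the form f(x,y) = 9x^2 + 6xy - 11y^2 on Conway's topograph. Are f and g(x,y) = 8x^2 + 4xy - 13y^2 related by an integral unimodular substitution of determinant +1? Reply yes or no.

D₁ = 432, D₂ = 432
river cycle of f (length 8): (-11, 16, 4), (4, 16, -11), (-11, 6, 9), (9, 12, -8), (-8, 20, 1), (1, 20, -8), (-8, 12, 9), (9, 6, -11)
river cycle of g (length 8): (8, 20, -1), (-1, 20, 8), (8, 12, -9), (-9, 6, 11), (11, 16, -4), (-4, 16, 11), (11, 6, -9), (-9, 12, 8)
cycles differ ⇒ inequivalent

no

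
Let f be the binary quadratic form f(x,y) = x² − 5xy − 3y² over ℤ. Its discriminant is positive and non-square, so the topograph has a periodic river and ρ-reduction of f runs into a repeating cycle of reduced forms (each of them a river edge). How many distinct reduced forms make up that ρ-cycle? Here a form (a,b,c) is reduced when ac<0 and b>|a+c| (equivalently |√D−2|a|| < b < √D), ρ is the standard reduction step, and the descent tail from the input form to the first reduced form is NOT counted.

D = 37, ⌊√D⌋ = 6
descent: ρ → (-3,5,1)  [lands on river]
river: ρ → (1,5,-3)
river: ρ → (-3,1,3)
river: ρ → (3,5,-1)
river: ρ → (-1,5,3)
river: ρ → (3,1,-3)
ρ-cycle length = 6 (tail of 1 descent step not counted)

6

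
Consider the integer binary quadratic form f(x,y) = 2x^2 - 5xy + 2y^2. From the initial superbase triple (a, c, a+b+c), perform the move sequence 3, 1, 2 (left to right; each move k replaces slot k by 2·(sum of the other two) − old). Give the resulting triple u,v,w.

start (2,2,-1) = (f(1,0),f(0,1),f(1,1))
replace slot 3: 2·(2+2) − (-1) = 9 → (2,2,9)
replace slot 1: 2·(2+9) − 2 = 20 → (20,2,9)
replace slot 2: 2·(20+9) − 2 = 56 → (20,56,9)

20,56,9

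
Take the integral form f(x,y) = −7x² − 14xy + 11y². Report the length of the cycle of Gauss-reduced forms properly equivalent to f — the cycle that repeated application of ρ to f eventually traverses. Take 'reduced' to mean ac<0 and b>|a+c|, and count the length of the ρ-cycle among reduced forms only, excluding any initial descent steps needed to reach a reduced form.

D = 504, ⌊√D⌋ = 22
descent: ρ → (11,14,-7)  [lands on river]
river: ρ → (-7,14,11)
river: ρ → (11,8,-10)
river: ρ → (-10,12,9)
river: ρ → (9,6,-13)
river: ρ → (-13,20,2)
river: ρ → (2,20,-13)
river: ρ → (-13,6,9)
river: ρ → (9,12,-10)
river: ρ → (-10,8,11)
ρ-cycle length = 10 (tail of 1 descent step not counted)

10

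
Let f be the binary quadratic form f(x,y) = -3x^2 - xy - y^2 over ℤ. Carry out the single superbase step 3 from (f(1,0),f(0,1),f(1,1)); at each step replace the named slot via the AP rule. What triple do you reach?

start (-3,-1,-5) = (f(1,0),f(0,1),f(1,1))
replace slot 3: 2·((-3)+(-1)) − (-5) = -3 → (-3,-1,-3)

-3,-1,-3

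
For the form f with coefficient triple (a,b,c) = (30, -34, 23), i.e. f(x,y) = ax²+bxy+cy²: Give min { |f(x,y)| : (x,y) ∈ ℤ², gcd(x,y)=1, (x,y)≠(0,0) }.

translate: b→26 (≡-34 mod 60), so (30,-34,23)→(30,26,19)
flip: (30,26,19)→(19,-26,30)
translate: b→12 (≡-26 mod 38), so (19,-26,30)→(19,12,23)
reduced (well bottom): (19,12,23) with a≤c, −a<b≤a
well minimum = a = 19

19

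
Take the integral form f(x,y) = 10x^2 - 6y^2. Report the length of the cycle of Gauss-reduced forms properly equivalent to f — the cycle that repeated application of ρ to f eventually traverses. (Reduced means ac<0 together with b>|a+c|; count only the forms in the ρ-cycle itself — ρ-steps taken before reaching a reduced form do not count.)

D = 240, ⌊√D⌋ = 15
descent: ρ → (-6,12,4)  [lands on river]
river: ρ → (4,12,-6)
ρ-cycle length = 2 (tail of 1 descent step not counted)

2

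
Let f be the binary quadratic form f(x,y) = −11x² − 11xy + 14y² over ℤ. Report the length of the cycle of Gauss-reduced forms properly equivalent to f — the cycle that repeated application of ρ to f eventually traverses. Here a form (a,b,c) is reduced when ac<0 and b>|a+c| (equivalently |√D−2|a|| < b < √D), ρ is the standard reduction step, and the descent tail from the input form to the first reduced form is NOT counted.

D = 737, ⌊√D⌋ = 27
descent: ρ → (14,11,-11)  [lands on river]
river: ρ → (-11,11,14)
river: ρ → (14,17,-8)
river: ρ → (-8,15,16)
river: ρ → (16,17,-7)
river: ρ → (-7,25,4)
river: ρ → (4,23,-13)
river: ρ → (-13,3,14)
river: ρ → (14,25,-2)
river: ρ → (-2,27,1)
river: ρ → (1,27,-2)
river: ρ → (-2,25,14)
river: ρ → (14,3,-13)
river: ρ → (-13,23,4)
river: ρ → (4,25,-7)
river: ρ → (-7,17,16)
river: ρ → (16,15,-8)
river: ρ → (-8,17,14)
ρ-cycle length = 18 (tail of 1 descent step not counted)

18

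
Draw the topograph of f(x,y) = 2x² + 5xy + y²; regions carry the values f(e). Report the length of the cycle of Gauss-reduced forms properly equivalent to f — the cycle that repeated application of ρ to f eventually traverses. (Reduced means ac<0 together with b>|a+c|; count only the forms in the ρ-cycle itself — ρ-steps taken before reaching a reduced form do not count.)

D = 17, ⌊√D⌋ = 4
descent: ρ → (1,3,-2)  [lands on river]
river: ρ → (-2,1,2)
river: ρ → (2,3,-1)
river: ρ → (-1,3,2)
river: ρ → (2,1,-2)
river: ρ → (-2,3,1)
ρ-cycle length = 6 (tail of 1 descent step not counted)

6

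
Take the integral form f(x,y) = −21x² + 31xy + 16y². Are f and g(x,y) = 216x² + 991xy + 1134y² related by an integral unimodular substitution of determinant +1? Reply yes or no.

D₁ = 2305, D₂ = 2305
river cycle of f (length 10): (16, 33, -19), (-19, 43, 6), (6, 41, -26), (-26, 11, 21), (21, 31, -16), (-16, 33, 19), (19, 43, -6), (-6, 41, 26), (26, 11, -21), (-21, 31, 16)
river cycle of g (length 10): (16, 33, -19), (-19, 43, 6), (6, 41, -26), (-26, 11, 21), (21, 31, -16), (-16, 33, 19), (19, 43, -6), (-6, 41, 26), (26, 11, -21), (-21, 31, 16)
cycles coincide ⇒ equivalent

yes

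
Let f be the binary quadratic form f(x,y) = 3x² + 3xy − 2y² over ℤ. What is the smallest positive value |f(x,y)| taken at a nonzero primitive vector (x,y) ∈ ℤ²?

river: ρ → (-2,5,1)
river: ρ → (1,5,-2)
river: ρ → (-2,3,3)
river: ρ → (3,3,-2)
closes: descent 0, river 4
min |a| on river = 1

1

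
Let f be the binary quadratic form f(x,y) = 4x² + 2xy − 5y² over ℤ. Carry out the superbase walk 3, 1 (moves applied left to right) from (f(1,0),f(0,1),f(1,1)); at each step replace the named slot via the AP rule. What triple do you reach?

start (4,-5,1) = (f(1,0),f(0,1),f(1,1))
replace slot 3: 2·(4+(-5)) − 1 = -3 → (4,-5,-3)
replace slot 1: 2·((-5)+(-3)) − 4 = -20 → (-20,-5,-3)

-20,-5,-3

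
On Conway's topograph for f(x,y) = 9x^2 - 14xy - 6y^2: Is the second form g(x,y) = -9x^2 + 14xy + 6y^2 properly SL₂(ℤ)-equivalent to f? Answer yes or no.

D₁ = 412, D₂ = 412
river cycle of f (length 12): (-6, 14, 9), (9, 4, -11), (-11, 18, 2), (2, 18, -11), (-11, 4, 9), (9, 14, -6), (-6, 10, 13), (13, 16, -3), (-3, 20, 1), (1, 20, -3), … (2 more)
river cycle of g (length 12): (6, 10, -13), (-13, 16, 3), (3, 20, -1), (-1, 20, 3), (3, 16, -13), (-13, 10, 6), (6, 14, -9), (-9, 4, 11), (11, 18, -2), (-2, 18, 11), … (2 more)
cycles differ ⇒ inequivalent

no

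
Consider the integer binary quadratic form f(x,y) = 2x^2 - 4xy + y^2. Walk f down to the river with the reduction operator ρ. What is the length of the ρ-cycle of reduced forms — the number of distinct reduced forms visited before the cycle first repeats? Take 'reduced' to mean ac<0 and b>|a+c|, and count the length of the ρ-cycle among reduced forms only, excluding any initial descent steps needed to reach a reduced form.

D = 8, ⌊√D⌋ = 2
descent: ρ → (1,2,-1)  [lands on river]
river: ρ → (-1,2,1)
ρ-cycle length = 2 (tail of 1 descent step not counted)

2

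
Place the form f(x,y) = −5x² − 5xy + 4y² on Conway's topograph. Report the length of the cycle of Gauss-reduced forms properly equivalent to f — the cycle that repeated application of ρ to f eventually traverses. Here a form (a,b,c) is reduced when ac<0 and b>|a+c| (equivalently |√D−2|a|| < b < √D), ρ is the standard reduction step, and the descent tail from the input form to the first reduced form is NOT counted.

D = 105, ⌊√D⌋ = 10
descent: ρ → (4,5,-5)  [lands on river]
river: ρ → (-5,5,4)
river: ρ → (4,3,-6)
river: ρ → (-6,9,1)
river: ρ → (1,9,-6)
river: ρ → (-6,3,4)
ρ-cycle length = 6 (tail of 1 descent step not counted)

6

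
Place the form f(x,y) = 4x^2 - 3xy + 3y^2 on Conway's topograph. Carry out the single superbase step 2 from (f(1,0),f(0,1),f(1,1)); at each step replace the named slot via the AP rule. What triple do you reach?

start (4,3,4) = (f(1,0),f(0,1),f(1,1))
replace slot 2: 2·(4+4) − 3 = 13 → (4,13,4)

4,13,4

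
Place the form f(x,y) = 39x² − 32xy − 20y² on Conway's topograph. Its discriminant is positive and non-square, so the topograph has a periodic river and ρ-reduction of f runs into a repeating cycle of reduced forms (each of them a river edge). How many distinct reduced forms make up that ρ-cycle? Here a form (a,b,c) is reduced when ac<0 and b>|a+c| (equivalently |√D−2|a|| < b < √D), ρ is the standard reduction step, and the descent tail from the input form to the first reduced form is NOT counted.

D = 4144, ⌊√D⌋ = 64
descent: ρ → (-20,32,39)  [lands on river]
river: ρ → (39,46,-13)
river: ρ → (-13,58,15)
river: ρ → (15,62,-5)
river: ρ → (-5,58,39)
river: ρ → (39,20,-24)
river: ρ → (-24,28,35)
river: ρ → (35,42,-17)
river: ρ → (-17,60,8)
river: ρ → (8,52,-45)
river: ρ → (-45,38,15)
river: ρ → (15,52,-24)
river: ρ → (-24,44,23)
river: ρ → (23,48,-20)
ρ-cycle length = 14 (tail of 1 descent step not counted)

14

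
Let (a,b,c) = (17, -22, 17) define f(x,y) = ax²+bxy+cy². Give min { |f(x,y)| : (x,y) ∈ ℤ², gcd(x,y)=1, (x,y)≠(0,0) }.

translate: b→12 (≡-22 mod 34), so (17,-22,17)→(17,12,12)
flip: (17,12,12)→(12,-12,17)
translate: b→12 (≡-12 mod 24), so (12,-12,17)→(12,12,17)
reduced (well bottom): (12,12,17) with a≤c, −a<b≤a
well minimum = a = 12

12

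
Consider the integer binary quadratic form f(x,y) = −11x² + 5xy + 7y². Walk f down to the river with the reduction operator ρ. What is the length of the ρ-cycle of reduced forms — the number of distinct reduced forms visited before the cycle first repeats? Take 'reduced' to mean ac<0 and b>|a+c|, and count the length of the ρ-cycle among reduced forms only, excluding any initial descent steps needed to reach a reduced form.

D = 333, ⌊√D⌋ = 18
river: ρ → (7,9,-9)
river: ρ → (-9,9,7)
river: ρ → (7,5,-11)
river: ρ → (-11,17,1)
river: ρ → (1,17,-11)
river: ρ → (-11,5,7)
ρ-cycle length = 6 (tail of 0 descent steps not counted)

6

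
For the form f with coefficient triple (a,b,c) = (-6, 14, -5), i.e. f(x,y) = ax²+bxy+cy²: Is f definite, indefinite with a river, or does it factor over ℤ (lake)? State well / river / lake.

D = b²−4ac = 14² − 4·(-6)·(-5) = 76
D > 0 non-square ⇒ indefinite ⇒ periodic river

river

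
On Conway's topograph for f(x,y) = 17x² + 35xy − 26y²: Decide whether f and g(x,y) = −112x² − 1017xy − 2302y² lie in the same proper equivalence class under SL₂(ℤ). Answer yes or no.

D₁ = 2993, D₂ = 2993
river cycle of f (length 12): (-26, 17, 26), (26, 35, -17), (-17, 33, 28), (28, 23, -22), (-22, 21, 29), (29, 37, -14), (-14, 47, 14), (14, 37, -29), (-29, 21, 22), (22, 23, -28), … (2 more)
river cycle of g (length 12): (-17, 33, 28), (28, 23, -22), (-22, 21, 29), (29, 37, -14), (-14, 47, 14), (14, 37, -29), (-29, 21, 22), (22, 23, -28), (-28, 33, 17), (17, 35, -26), … (2 more)
cycles coincide ⇒ equivalent

yes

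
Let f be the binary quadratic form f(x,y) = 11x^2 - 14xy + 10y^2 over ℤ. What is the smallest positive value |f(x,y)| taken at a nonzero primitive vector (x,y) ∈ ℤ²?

translate: b→8 (≡-14 mod 22), so (11,-14,10)→(11,8,7)
flip: (11,8,7)→(7,-8,11)
translate: b→6 (≡-8 mod 14), so (7,-8,11)→(7,6,10)
reduced (well bottom): (7,6,10) with a≤c, −a<b≤a
well minimum = a = 7

7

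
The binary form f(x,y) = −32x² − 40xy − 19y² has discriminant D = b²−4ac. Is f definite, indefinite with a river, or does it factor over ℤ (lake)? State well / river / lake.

D = b²−4ac = (-40)² − 4·(-32)·(-19) = -832
D < 0 ⇒ definite ⇒ every region one sign ⇒ single well

well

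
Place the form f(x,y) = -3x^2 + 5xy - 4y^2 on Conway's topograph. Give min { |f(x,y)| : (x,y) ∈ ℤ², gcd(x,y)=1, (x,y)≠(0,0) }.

translate: b→1 (≡-5 mod 6), so (3,-5,4)→(3,1,2)
flip: (3,1,2)→(2,-1,3)
reduced (well bottom): (2,-1,3) with a≤c, −a<b≤a
well minimum |f| = |-2| = 2 (negative-definite)

2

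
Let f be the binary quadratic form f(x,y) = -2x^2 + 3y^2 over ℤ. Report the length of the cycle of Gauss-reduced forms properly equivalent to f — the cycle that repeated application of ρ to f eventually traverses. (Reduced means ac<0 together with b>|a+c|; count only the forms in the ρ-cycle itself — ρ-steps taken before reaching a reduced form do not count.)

D = 24, ⌊√D⌋ = 4
descent: ρ → (3,0,-2)
descent: ρ → (-2,4,1)  [lands on river]
river: ρ → (1,4,-2)
ρ-cycle length = 2 (tail of 2 descent steps not counted)

2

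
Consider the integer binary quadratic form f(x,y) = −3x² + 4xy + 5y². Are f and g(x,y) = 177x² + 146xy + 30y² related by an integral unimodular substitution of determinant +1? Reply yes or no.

D₁ = 76, D₂ = 76
river cycle of f (length 6): (5, 6, -2), (-2, 6, 5), (5, 4, -3), (-3, 8, 1), (1, 8, -3), (-3, 4, 5)
river cycle of g (length 6): (5, 6, -2), (-2, 6, 5), (5, 4, -3), (-3, 8, 1), (1, 8, -3), (-3, 4, 5)
cycles coincide ⇒ equivalent

yes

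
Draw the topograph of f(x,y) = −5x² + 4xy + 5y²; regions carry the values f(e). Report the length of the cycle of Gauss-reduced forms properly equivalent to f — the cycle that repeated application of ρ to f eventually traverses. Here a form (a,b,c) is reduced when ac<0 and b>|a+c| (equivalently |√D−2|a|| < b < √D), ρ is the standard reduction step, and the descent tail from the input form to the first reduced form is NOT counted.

D = 116, ⌊√D⌋ = 10
river: ρ → (5,6,-4)
river: ρ → (-4,10,1)
river: ρ → (1,10,-4)
river: ρ → (-4,6,5)
river: ρ → (5,4,-5)
river: ρ → (-5,6,4)
river: ρ → (4,10,-1)
river: ρ → (-1,10,4)
river: ρ → (4,6,-5)
river: ρ → (-5,4,5)
ρ-cycle length = 10 (tail of 0 descent steps not counted)

10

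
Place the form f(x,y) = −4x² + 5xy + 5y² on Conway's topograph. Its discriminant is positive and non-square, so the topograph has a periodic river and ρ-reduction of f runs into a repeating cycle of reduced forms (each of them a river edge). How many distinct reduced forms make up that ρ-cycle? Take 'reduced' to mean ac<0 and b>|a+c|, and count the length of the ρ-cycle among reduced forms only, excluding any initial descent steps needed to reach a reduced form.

D = 105, ⌊√D⌋ = 10
river: ρ → (5,5,-4)
river: ρ → (-4,3,6)
river: ρ → (6,9,-1)
river: ρ → (-1,9,6)
river: ρ → (6,3,-4)
river: ρ → (-4,5,5)
ρ-cycle length = 6 (tail of 0 descent steps not counted)

6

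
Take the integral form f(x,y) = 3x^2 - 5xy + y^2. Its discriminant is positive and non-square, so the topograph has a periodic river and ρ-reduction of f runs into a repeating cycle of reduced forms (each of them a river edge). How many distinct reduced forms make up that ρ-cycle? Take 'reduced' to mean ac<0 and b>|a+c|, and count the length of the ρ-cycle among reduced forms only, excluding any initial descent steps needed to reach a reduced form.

D = 13, ⌊√D⌋ = 3
descent: ρ → (1,3,-1)  [lands on river]
river: ρ → (-1,3,1)
ρ-cycle length = 2 (tail of 1 descent step not counted)

2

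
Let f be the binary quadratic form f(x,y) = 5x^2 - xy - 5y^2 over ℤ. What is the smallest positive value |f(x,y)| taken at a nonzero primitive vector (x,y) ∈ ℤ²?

descent: ρ → (-5,1,5)  [lands on river]
river: ρ → (5,9,-1)
river: ρ → (-1,9,5)
river: ρ → (5,1,-5)
river: ρ → (-5,9,1)
river: ρ → (1,9,-5)
closes: descent 1, river 6
min |a| on river = 1

1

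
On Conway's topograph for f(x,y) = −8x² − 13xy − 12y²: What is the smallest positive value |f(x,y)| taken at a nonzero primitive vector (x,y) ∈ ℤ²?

translate: b→-3 (≡13 mod 16), so (8,13,12)→(8,-3,7)
flip: (8,-3,7)→(7,3,8)
reduced (well bottom): (7,3,8) with a≤c, −a<b≤a
well minimum |f| = |-7| = 7 (negative-definite)

7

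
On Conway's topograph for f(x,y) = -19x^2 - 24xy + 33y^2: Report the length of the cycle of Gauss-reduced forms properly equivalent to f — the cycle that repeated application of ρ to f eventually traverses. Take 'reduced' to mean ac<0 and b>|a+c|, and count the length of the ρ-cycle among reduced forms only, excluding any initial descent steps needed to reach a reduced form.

D = 3084, ⌊√D⌋ = 55
descent: ρ → (33,24,-19)  [lands on river]
river: ρ → (-19,52,5)
river: ρ → (5,48,-39)
river: ρ → (-39,30,14)
river: ρ → (14,54,-3)
river: ρ → (-3,54,14)
river: ρ → (14,30,-39)
river: ρ → (-39,48,5)
river: ρ → (5,52,-19)
river: ρ → (-19,24,33)
river: ρ → (33,42,-10)
river: ρ → (-10,38,41)
river: ρ → (41,44,-7)
river: ρ → (-7,54,6)
river: ρ → (6,54,-7)
river: ρ → (-7,44,41)
river: ρ → (41,38,-10)
river: ρ → (-10,42,33)
ρ-cycle length = 18 (tail of 1 descent step not counted)

18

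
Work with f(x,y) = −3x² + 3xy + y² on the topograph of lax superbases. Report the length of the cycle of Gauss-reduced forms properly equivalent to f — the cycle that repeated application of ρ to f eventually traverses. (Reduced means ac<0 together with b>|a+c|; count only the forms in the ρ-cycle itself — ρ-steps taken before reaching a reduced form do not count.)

D = 21, ⌊√D⌋ = 4
river: ρ → (1,3,-3)
river: ρ → (-3,3,1)
ρ-cycle length = 2 (tail of 0 descent steps not counted)

2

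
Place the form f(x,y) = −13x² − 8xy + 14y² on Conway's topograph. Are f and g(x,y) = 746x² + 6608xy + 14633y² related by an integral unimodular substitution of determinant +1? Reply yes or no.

D₁ = 792, D₂ = 792
river cycle of f (length 8): (14, 8, -13), (-13, 18, 9), (9, 18, -13), (-13, 8, 14), (14, 20, -7), (-7, 22, 11), (11, 22, -7), (-7, 20, 14)
river cycle of g (length 8): (14, 8, -13), (-13, 18, 9), (9, 18, -13), (-13, 8, 14), (14, 20, -7), (-7, 22, 11), (11, 22, -7), (-7, 20, 14)
cycles coincide ⇒ equivalent

yes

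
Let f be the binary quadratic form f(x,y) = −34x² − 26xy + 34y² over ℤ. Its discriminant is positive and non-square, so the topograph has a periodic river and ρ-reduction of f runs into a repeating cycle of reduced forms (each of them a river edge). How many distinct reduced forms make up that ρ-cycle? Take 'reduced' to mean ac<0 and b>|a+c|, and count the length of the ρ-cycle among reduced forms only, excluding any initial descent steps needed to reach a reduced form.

D = 5300, ⌊√D⌋ = 72
descent: ρ → (34,26,-34)  [lands on river]
river: ρ → (-34,42,26)
river: ρ → (26,62,-14)
river: ρ → (-14,50,50)
river: ρ → (50,50,-14)
river: ρ → (-14,62,26)
river: ρ → (26,42,-34)
river: ρ → (-34,26,34)
river: ρ → (34,42,-26)
river: ρ → (-26,62,14)
river: ρ → (14,50,-50)
river: ρ → (-50,50,14)
river: ρ → (14,62,-26)
river: ρ → (-26,42,34)
ρ-cycle length = 14 (tail of 1 descent step not counted)

14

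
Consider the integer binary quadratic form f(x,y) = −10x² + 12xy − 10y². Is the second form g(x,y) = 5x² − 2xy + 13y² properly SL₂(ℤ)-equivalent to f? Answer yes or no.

D₁ = -256, D₂ = -256
f is negative-definite; reduce −f:
−f: translate: b→8 (≡-12 mod 20), so (10,-12,10)→(10,8,8)
−f: flip: (10,8,8)→(8,-8,10)
−f: translate: b→8 (≡-8 mod 16), so (8,-8,10)→(8,8,10)
−f: reduced (well bottom): (8,8,10) with a≤c, −a<b≤a
flip sign back: reduced form of f is (-8,-8,-10)
g: reduced (well bottom): (5,-2,13) with a≤c, −a<b≤a
reduced forms (-8, -8, -10) vs (5, -2, 13) ⇒ inequivalent

no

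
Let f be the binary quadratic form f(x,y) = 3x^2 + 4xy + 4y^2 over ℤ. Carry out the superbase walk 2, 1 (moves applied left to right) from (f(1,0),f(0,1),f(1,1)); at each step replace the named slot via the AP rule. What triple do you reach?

start (3,4,11) = (f(1,0),f(0,1),f(1,1))
replace slot 2: 2·(3+11) − 4 = 24 → (3,24,11)
replace slot 1: 2·(24+11) − 3 = 67 → (67,24,11)

67,24,11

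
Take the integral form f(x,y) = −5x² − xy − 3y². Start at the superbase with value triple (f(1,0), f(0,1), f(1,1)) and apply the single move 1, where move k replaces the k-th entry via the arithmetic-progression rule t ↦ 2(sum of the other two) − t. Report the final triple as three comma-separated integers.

start (-5,-3,-9) = (f(1,0),f(0,1),f(1,1))
replace slot 1: 2·((-3)+(-9)) − (-5) = -19 → (-19,-3,-9)

-19,-3,-9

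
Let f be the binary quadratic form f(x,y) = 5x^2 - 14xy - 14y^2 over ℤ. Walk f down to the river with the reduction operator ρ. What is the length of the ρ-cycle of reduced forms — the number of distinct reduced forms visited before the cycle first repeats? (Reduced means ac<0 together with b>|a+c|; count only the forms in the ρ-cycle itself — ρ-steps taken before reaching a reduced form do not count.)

D = 476, ⌊√D⌋ = 21
descent: ρ → (-14,14,5)  [lands on river]
river: ρ → (5,16,-11)
river: ρ → (-11,6,10)
river: ρ → (10,14,-7)
river: ρ → (-7,14,10)
river: ρ → (10,6,-11)
river: ρ → (-11,16,5)
river: ρ → (5,14,-14)
ρ-cycle length = 8 (tail of 1 descent step not counted)

8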